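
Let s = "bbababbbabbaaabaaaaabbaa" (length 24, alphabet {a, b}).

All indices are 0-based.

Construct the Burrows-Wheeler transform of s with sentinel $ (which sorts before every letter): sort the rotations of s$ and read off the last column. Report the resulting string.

aabbabaaaababbbabbbaaa$ba

rank  rotation                   last
    0  $bbababbbabbaaabaaaaabbaa  a
    1  a$bbababbbabbaaabaaaaabba  a
    2  aa$bbababbbabbaaabaaaaabb  b
    3  aaaaabbaa$bbababbbabbaaab  b
    4  aaaabbaa$bbababbbabbaaaba  a
    5  aaabaaaaabbaa$bbababbbabb  b
    6  aaabbaa$bbababbbabbaaabaa  a
    7  aabaaaaabbaa$bbababbbabba  a
    8  aabbaa$bbababbbabbaaabaaa  a
    9  abaaaaabbaa$bbababbbabbaa  a
   10  ababbbabbaaabaaaaabbaa$bb  b
   11  abbaa$bbababbbabbaaabaaaa  a
   12  abbaaabaaaaabbaa$bbababbb  b
   13  abbbabbaaabaaaaabbaa$bbab  b
   14  baa$bbababbbabbaaabaaaaab  b
   15  baaaaabbaa$bbababbbabbaaa  a
   16  baaabaaaaabbaa$bbababbbab  b
   17  bababbbabbaaabaaaaabbaa$b  b
   18  babbaaabaaaaabbaa$bbababb  b
   19  babbbabbaaabaaaaabbaa$bba  a
   20  bbaa$bbababbbabbaaabaaaaa  a
   21  bbaaabaaaaabbaa$bbababbba  a
   22  bbababbbabbaaabaaaaabbaa$  $
   23  bbabbaaabaaaaabbaa$bbabab  b
   24  bbbabbaaabaaaaabbaa$bbaba  a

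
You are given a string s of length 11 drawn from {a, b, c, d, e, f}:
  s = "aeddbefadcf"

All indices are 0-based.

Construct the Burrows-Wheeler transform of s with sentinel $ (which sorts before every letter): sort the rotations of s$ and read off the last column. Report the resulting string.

rank  rotation      last
    0  $aeddbefadcf  f
    1  adcf$aeddbef  f
    2  aeddbefadcf$  $
    3  befadcf$aedd  d
    4  cf$aeddbefad  d
    5  dbefadcf$aed  d
    6  dcf$aeddbefa  a
    7  ddbefadcf$ae  e
    8  eddbefadcf$a  a
    9  efadcf$aeddb  b
   10  f$aeddbefadc  c
   11  fadcf$aeddbe  e

ff$dddaeabce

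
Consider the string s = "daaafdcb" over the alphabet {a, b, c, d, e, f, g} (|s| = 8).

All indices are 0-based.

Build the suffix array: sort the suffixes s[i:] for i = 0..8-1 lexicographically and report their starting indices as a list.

rank→(start, suffix):
  0 → (1, 'aaafdcb')
  1 → (2, 'aafdcb')
  2 → (3, 'afdcb')
  3 → (7, 'b')
  4 → (6, 'cb')
  5 → (0, 'daaafdcb')
  6 → (5, 'dcb')
  7 → (4, 'fdcb')

[1, 2, 3, 7, 6, 0, 5, 4]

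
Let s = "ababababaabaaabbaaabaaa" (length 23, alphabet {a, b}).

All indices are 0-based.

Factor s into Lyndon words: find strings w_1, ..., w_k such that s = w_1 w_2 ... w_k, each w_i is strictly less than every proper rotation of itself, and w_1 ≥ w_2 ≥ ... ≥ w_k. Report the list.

emit factor 1: 'ab' (i=0, period=2)
emit factor 2: 'ab' (i=2, period=2)
emit factor 3: 'ab' (i=4, period=2)
emit factor 4: 'ab' (i=6, period=2)
emit factor 5: 'aab' (i=8, period=3)
emit factor 6: 'aaabb' (i=11, period=5)
emit factor 7: 'aaab' (i=16, period=4)
emit factor 8: 'a' (i=20, period=1)
emit factor 9: 'a' (i=21, period=1)
emit factor 10: 'a' (i=22, period=1)

["ab", "ab", "ab", "ab", "aab", "aaabb", "aaab", "a", "a", "a"]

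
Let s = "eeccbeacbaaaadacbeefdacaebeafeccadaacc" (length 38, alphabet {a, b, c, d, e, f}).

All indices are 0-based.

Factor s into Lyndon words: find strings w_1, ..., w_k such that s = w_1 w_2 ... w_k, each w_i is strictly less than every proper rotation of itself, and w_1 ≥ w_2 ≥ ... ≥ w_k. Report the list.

["e", "e", "c", "c", "be", "acb", "aaaadacbeefdacaebeafeccadaacc"]

emit factor 1: 'e' (i=0, period=1)
emit factor 2: 'e' (i=1, period=1)
emit factor 3: 'c' (i=2, period=1)
emit factor 4: 'c' (i=3, period=1)
emit factor 5: 'be' (i=4, period=2)
emit factor 6: 'acb' (i=6, period=3)
emit factor 7: 'aaaadacbeefdacaebeafeccadaacc' (i=9, period=29)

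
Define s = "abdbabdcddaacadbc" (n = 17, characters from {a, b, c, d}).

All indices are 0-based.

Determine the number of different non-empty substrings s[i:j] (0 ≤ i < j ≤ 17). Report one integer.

136

rank→(start, suffix):
  0 → (10, 'aacadbc')
  1 → (0, 'abdbabdcddaacadbc')
  2 → (4, 'abdcddaacadbc')
  3 → (11, 'acadbc')
  4 → (13, 'adbc')
  5 → (3, 'babdcddaacadbc')
  6 → (15, 'bc')
  7 → (1, 'bdbabdcddaacadbc')
  8 → (5, 'bdcddaacadbc')
  9 → (16, 'c')
  10 → (12, 'cadbc')
  11 → (7, 'cddaacadbc')
  12 → (9, 'daacadbc')
  13 → (2, 'dbabdcddaacadbc')
  14 → (14, 'dbc')
  15 → (6, 'dcddaacadbc')
  16 → (8, 'ddaacadbc')

SA = [10, 0, 4, 11, 13, 3, 15, 1, 5, 16, 12, 7, 9, 2, 14, 6, 8]
rank  pair      lcp
   1  s[10:],s[0:]  1  'a'
   2  s[0:],s[4:]  3  'abd'
   3  s[4:],s[11:]  1  'a'
   4  s[11:],s[13:]  1  'a'
   5  s[13:],s[3:]  0  ''
   6  s[3:],s[15:]  1  'b'
   7  s[15:],s[1:]  1  'b'
   8  s[1:],s[5:]  2  'bd'
   9  s[5:],s[16:]  0  ''
  10  s[16:],s[12:]  1  'c'
  11  s[12:],s[7:]  1  'c'
  12  s[7:],s[9:]  0  ''
  13  s[9:],s[2:]  1  'd'
  14  s[2:],s[14:]  2  'db'
  15  s[14:],s[6:]  1  'd'
  16  s[6:],s[8:]  1  'd'

n(n+1)/2 = 17·18/2 = 153
Σ LCP = 0 + 1 + 3 + 1 + 1 + 0 + 1 + 1 + 2 + 0 + 1 + 1 + 0 + 1 + 2 + 1 + 1 = 17
distinct = 153 − 17 = 136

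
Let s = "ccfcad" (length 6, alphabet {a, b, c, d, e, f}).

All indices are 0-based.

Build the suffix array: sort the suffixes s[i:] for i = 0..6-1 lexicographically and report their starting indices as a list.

sorted suffixes:
  #0 SA[0]=4  'ad'
  #1 SA[1]=3  'cad'
  #2 SA[2]=0  'ccfcad'
  #3 SA[3]=1  'cfcad'
  #4 SA[4]=5  'd'
  #5 SA[5]=2  'fcad'

[4, 3, 0, 1, 5, 2]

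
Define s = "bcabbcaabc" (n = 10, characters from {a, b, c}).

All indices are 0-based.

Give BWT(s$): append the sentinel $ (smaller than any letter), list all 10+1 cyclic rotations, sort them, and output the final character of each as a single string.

rank  rotation     last
    0  $bcabbcaabc  c
    1  aabc$bcabbc  c
    2  abbcaabc$bc  c
    3  abc$bcabbca  a
    4  bbcaabc$bca  a
    5  bc$bcabbcaa  a
    6  bcaabc$bcab  b
    7  bcabbcaabc$  $
    8  c$bcabbcaab  b
    9  caabc$bcabb  b
   10  cabbcaabc$b  b

cccaaab$bbb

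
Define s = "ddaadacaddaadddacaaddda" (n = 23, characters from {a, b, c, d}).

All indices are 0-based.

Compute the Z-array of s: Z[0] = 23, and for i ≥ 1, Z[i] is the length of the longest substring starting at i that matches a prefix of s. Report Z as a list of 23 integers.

Z[0]=23
i=1: i≥r, start 0; Z[1]=1 extend→box=[1,2)
i=2: i≥r, start 0; Z[2]=0
i=3: i≥r, start 0; Z[3]=0
i=4: i≥r, start 0; Z[4]=1 extend→box=[4,5)
i=5: i≥r, start 0; Z[5]=0
i=6: i≥r, start 0; Z[6]=0
i=7: i≥r, start 0; Z[7]=0
i=8: i≥r, start 0; Z[8]=5 extend→box=[8,13)
i=9: min(r-i=4, Z[1]=1)=1; Z[9]=1
i=10: min(r-i=3, Z[2]=0)=0; Z[10]=0
i=11: min(r-i=2, Z[3]=0)=0; Z[11]=0
i=12: min(r-i=1, Z[4]=1)=1; Z[12]=2 extend→box=[12,14)
i=13: min(r-i=1, Z[1]=1)=1; Z[13]=3 extend→box=[13,16)
i=14: min(r-i=2, Z[1]=1)=1; Z[14]=1
i=15: min(r-i=1, Z[2]=0)=0; Z[15]=0
i=16: i≥r, start 0; Z[16]=0
i=17: i≥r, start 0; Z[17]=0
i=18: i≥r, start 0; Z[18]=0
i=19: i≥r, start 0; Z[19]=2 extend→box=[19,21)
i=20: min(r-i=1, Z[1]=1)=1; Z[20]=3 extend→box=[20,23)
i=21: min(r-i=2, Z[1]=1)=1; Z[21]=1
i=22: min(r-i=1, Z[2]=0)=0; Z[22]=0

[23, 1, 0, 0, 1, 0, 0, 0, 5, 1, 0, 0, 2, 3, 1, 0, 0, 0, 0, 2, 3, 1, 0]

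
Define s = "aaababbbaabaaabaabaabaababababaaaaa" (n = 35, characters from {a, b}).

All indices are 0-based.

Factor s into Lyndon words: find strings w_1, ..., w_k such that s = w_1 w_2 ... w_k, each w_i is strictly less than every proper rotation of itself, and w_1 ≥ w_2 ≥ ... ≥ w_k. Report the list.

emit factor 1: 'aaababbbaab' (i=0, period=11)
emit factor 2: 'aaabaabaabaabababab' (i=11, period=19)
emit factor 3: 'a' (i=30, period=1)
emit factor 4: 'a' (i=31, period=1)
emit factor 5: 'a' (i=32, period=1)
emit factor 6: 'a' (i=33, period=1)
emit factor 7: 'a' (i=34, period=1)

["aaababbbaab", "aaabaabaabaabababab", "a", "a", "a", "a", "a"]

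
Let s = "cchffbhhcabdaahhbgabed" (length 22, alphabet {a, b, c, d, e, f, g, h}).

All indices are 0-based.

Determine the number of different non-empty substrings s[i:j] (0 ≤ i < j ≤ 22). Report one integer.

sorted suffixes:
  #0 SA[0]=12  'aahhbgabed'
  #1 SA[1]=9  'abdaahhbgabed'
  #2 SA[2]=18  'abed'
  #3 SA[3]=13  'ahhbgabed'
  #4 SA[4]=10  'bdaahhbgabed'
  #5 SA[5]=19  'bed'
  #6 SA[6]=16  'bgabed'
  #7 SA[7]=5  'bhhcabdaahhbgabed'
  #8 SA[8]=8  'cabdaahhbgabed'
  #9 SA[9]=0  'cchffbhhcabdaahhbgabed'
  #10 SA[10]=1  'chffbhhcabdaahhbgabed'
  #11 SA[11]=21  'd'
  #12 SA[12]=11  'daahhbgabed'
  #13 SA[13]=20  'ed'
  #14 SA[14]=4  'fbhhcabdaahhbgabed'
  #15 SA[15]=3  'ffbhhcabdaahhbgabed'
  #16 SA[16]=17  'gabed'
  #17 SA[17]=15  'hbgabed'
  #18 SA[18]=7  'hcabdaahhbgabed'
  #19 SA[19]=2  'hffbhhcabdaahhbgabed'
  #20 SA[20]=14  'hhbgabed'
  #21 SA[21]=6  'hhcabdaahhbgabed'

SA = [12, 9, 18, 13, 10, 19, 16, 5, 8, 0, 1, 21, 11, 20, 4, 3, 17, 15, 7, 2, 14, 6]
[i] adj suffixes → lcp
  [1] 12/9 → 1 ('a')
  [2] 9/18 → 2 ('ab')
  [3] 18/13 → 1 ('a')
  [4] 13/10 → 0 ('')
  [5] 10/19 → 1 ('b')
  [6] 19/16 → 1 ('b')
  [7] 16/5 → 1 ('b')
  [8] 5/8 → 0 ('')
  [9] 8/0 → 1 ('c')
  [10] 0/1 → 1 ('c')
  [11] 1/21 → 0 ('')
  [12] 21/11 → 1 ('d')
  [13] 11/20 → 0 ('')
  [14] 20/4 → 0 ('')
  [15] 4/3 → 1 ('f')
  [16] 3/17 → 0 ('')
  [17] 17/15 → 0 ('')
  [18] 15/7 → 1 ('h')
  [19] 7/2 → 1 ('h')
  [20] 2/14 → 1 ('h')
  [21] 14/6 → 2 ('hh')

n(n+1)/2 = 22·23/2 = 253
Σ LCP = 0 + 1 + 2 + 1 + 0 + 1 + 1 + 1 + 0 + 1 + 1 + 0 + 1 + 0 + 0 + 1 + 0 + 0 + 1 + 1 + 1 + 2 = 16
distinct = 253 − 16 = 237

237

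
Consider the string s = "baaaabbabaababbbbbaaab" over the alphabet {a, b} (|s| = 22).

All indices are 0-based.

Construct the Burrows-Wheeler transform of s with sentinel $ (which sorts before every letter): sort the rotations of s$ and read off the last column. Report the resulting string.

rank  rotation                 last
    0  $baaaabbabaababbbbbaaab  b
    1  aaaabbabaababbbbbaaab$b  b
    2  aaab$baaaabbabaababbbbb  b
    3  aaabbabaababbbbbaaab$ba  a
    4  aab$baaaabbabaababbbbba  a
    5  aababbbbbaaab$baaaabbab  b
    6  aabbabaababbbbbaaab$baa  a
    7  ab$baaaabbabaababbbbbaa  a
    8  abaababbbbbaaab$baaaabb  b
    9  ababbbbbaaab$baaaabbaba  a
   10  abbabaababbbbbaaab$baaa  a
   11  abbbbbaaab$baaaabbabaab  b
   12  b$baaaabbabaababbbbbaaa  a
   13  baaaabbabaababbbbbaaab$  $
   14  baaab$baaaabbabaababbbb  b
   15  baababbbbbaaab$baaaabba  a
   16  babaababbbbbaaab$baaaab  b
   17  babbbbbaaab$baaaabbabaa  a
   18  bbaaab$baaaabbabaababbb  b
   19  bbabaababbbbbaaab$baaaa  a
   20  bbbaaab$baaaabbabaababb  b
   21  bbbbaaab$baaaabbabaabab  b
   22  bbbbbaaab$baaaabbabaaba  a

bbbaabaabaaba$babababba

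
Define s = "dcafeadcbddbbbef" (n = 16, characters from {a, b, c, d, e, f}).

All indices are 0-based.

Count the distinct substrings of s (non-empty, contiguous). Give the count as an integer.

rank→(start, suffix):
  0 → (5, 'adcbddbbbef')
  1 → (2, 'afeadcbddbbbef')
  2 → (11, 'bbbef')
  3 → (12, 'bbef')
  4 → (8, 'bddbbbef')
  5 → (13, 'bef')
  6 → (1, 'cafeadcbddbbbef')
  7 → (7, 'cbddbbbef')
  8 → (10, 'dbbbef')
  9 → (0, 'dcafeadcbddbbbef')
  10 → (6, 'dcbddbbbef')
  11 → (9, 'ddbbbef')
  12 → (4, 'eadcbddbbbef')
  13 → (14, 'ef')
  14 → (15, 'f')
  15 → (3, 'feadcbddbbbef')

SA = [5, 2, 11, 12, 8, 13, 1, 7, 10, 0, 6, 9, 4, 14, 15, 3]
[i] adj suffixes → lcp
  [1] 5/2 → 1 ('a')
  [2] 2/11 → 0 ('')
  [3] 11/12 → 2 ('bb')
  [4] 12/8 → 1 ('b')
  [5] 8/13 → 1 ('b')
  [6] 13/1 → 0 ('')
  [7] 1/7 → 1 ('c')
  [8] 7/10 → 0 ('')
  [9] 10/0 → 1 ('d')
  [10] 0/6 → 2 ('dc')
  [11] 6/9 → 1 ('d')
  [12] 9/4 → 0 ('')
  [13] 4/14 → 1 ('e')
  [14] 14/15 → 0 ('')
  [15] 15/3 → 1 ('f')

n(n+1)/2 = 16·17/2 = 136
Σ LCP = 0 + 1 + 0 + 2 + 1 + 1 + 0 + 1 + 0 + 1 + 2 + 1 + 0 + 1 + 0 + 1 = 12
distinct = 136 − 12 = 124

124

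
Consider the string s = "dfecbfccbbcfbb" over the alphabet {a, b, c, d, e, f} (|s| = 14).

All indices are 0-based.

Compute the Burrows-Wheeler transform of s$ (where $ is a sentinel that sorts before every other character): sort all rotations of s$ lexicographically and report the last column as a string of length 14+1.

bbfcbccefb$fcbd

rank  rotation         last
    0  $dfecbfccbbcfbb  b
    1  b$dfecbfccbbcfb  b
    2  bb$dfecbfccbbcf  f
    3  bbcfbb$dfecbfcc  c
    4  bcfbb$dfecbfccb  b
    5  bfccbbcfbb$dfec  c
    6  cbbcfbb$dfecbfc  c
    7  cbfccbbcfbb$dfe  e
    8  ccbbcfbb$dfecbf  f
    9  cfbb$dfecbfccbb  b
   10  dfecbfccbbcfbb$  $
   11  ecbfccbbcfbb$df  f
   12  fbb$dfecbfccbbc  c
   13  fccbbcfbb$dfecb  b
   14  fecbfccbbcfbb$d  d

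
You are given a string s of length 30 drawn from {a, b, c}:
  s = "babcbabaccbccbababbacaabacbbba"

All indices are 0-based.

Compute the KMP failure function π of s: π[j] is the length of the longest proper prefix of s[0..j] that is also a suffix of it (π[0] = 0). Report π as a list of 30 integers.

[0, 0, 1, 0, 1, 2, 3, 2, 0, 0, 1, 0, 0, 1, 2, 3, 2, 3, 1, 2, 0, 0, 0, 1, 2, 0, 1, 1, 1, 2]

π[0] = 0
j=1 s[j]='a': π[1]=0 (border '')
j=2 s[j]='b': π[2]=1 (border 'b')
j=3 s[j]='c': k: 1→0; π[3]=0 (border '')
j=4 s[j]='b': π[4]=1 (border 'b')
j=5 s[j]='a': π[5]=2 (border 'ba')
j=6 s[j]='b': π[6]=3 (border 'bab')
j=7 s[j]='a': k: 3→1; π[7]=2 (border 'ba')
j=8 s[j]='c': k: 2→0; π[8]=0 (border '')
j=9 s[j]='c': π[9]=0 (border '')
j=10 s[j]='b': π[10]=1 (border 'b')
j=11 s[j]='c': k: 1→0; π[11]=0 (border '')
j=12 s[j]='c': π[12]=0 (border '')
j=13 s[j]='b': π[13]=1 (border 'b')
j=14 s[j]='a': π[14]=2 (border 'ba')
j=15 s[j]='b': π[15]=3 (border 'bab')
j=16 s[j]='a': k: 3→1; π[16]=2 (border 'ba')
j=17 s[j]='b': π[17]=3 (border 'bab')
j=18 s[j]='b': k: 3→1→0; π[18]=1 (border 'b')
j=19 s[j]='a': π[19]=2 (border 'ba')
j=20 s[j]='c': k: 2→0; π[20]=0 (border '')
j=21 s[j]='a': π[21]=0 (border '')
j=22 s[j]='a': π[22]=0 (border '')
j=23 s[j]='b': π[23]=1 (border 'b')
j=24 s[j]='a': π[24]=2 (border 'ba')
j=25 s[j]='c': k: 2→0; π[25]=0 (border '')
j=26 s[j]='b': π[26]=1 (border 'b')
j=27 s[j]='b': k: 1→0; π[27]=1 (border 'b')
j=28 s[j]='b': k: 1→0; π[28]=1 (border 'b')
j=29 s[j]='a': π[29]=2 (border 'ba')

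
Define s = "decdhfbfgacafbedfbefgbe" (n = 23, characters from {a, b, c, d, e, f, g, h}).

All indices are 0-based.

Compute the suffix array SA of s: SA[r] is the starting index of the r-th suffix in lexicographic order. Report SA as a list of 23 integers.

sorted suffixes:
  #0 SA[0]=9  'acafbedfbefgbe'
  #1 SA[1]=11  'afbedfbefgbe'
  #2 SA[2]=21  'be'
  #3 SA[3]=13  'bedfbefgbe'
  #4 SA[4]=17  'befgbe'
  #5 SA[5]=6  'bfgacafbedfbefgbe'
  #6 SA[6]=10  'cafbedfbefgbe'
  #7 SA[7]=2  'cdhfbfgacafbedfbefgbe'
  #8 SA[8]=0  'decdhfbfgacafbedfbefgbe'
  #9 SA[9]=15  'dfbefgbe'
  #10 SA[10]=3  'dhfbfgacafbedfbefgbe'
  #11 SA[11]=22  'e'
  #12 SA[12]=1  'ecdhfbfgacafbedfbefgbe'
  #13 SA[13]=14  'edfbefgbe'
  #14 SA[14]=18  'efgbe'
  #15 SA[15]=12  'fbedfbefgbe'
  #16 SA[16]=16  'fbefgbe'
  #17 SA[17]=5  'fbfgacafbedfbefgbe'
  #18 SA[18]=7  'fgacafbedfbefgbe'
  #19 SA[19]=19  'fgbe'
  #20 SA[20]=8  'gacafbedfbefgbe'
  #21 SA[21]=20  'gbe'
  #22 SA[22]=4  'hfbfgacafbedfbefgbe'

[9, 11, 21, 13, 17, 6, 10, 2, 0, 15, 3, 22, 1, 14, 18, 12, 16, 5, 7, 19, 8, 20, 4]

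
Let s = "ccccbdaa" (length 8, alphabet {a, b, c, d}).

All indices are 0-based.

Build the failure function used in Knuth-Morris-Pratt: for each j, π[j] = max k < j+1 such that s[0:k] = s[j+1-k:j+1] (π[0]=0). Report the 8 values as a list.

[0, 1, 2, 3, 0, 0, 0, 0]

π[0] = 0
j=1 s[j]='c': π[1]=1 (border 'c')
j=2 s[j]='c': π[2]=2 (border 'cc')
j=3 s[j]='c': π[3]=3 (border 'ccc')
j=4 s[j]='b': k: 3→2→1→0; π[4]=0 (border '')
j=5 s[j]='d': π[5]=0 (border '')
j=6 s[j]='a': π[6]=0 (border '')
j=7 s[j]='a': π[7]=0 (border '')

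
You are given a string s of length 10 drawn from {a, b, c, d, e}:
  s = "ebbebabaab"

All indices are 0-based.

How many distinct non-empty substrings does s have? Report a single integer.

45

rank | idx | suffix
   0 |   7 | aab
   1 |   8 | ab
   2 |   5 | abaab
   3 |   9 | b
   4 |   6 | baab
   5 |   4 | babaab
   6 |   1 | bbebabaab
   7 |   2 | bebabaab
   8 |   3 | ebabaab
   9 |   0 | ebbebabaab

SA = [7, 8, 5, 9, 6, 4, 1, 2, 3, 0]
i: (SA[i-1],SA[i]) lcp shared
  1: (7,8) 1 'a'
  2: (8,5) 2 'ab'
  3: (5,9) 0 ''
  4: (9,6) 1 'b'
  5: (6,4) 2 'ba'
  6: (4,1) 1 'b'
  7: (1,2) 1 'b'
  8: (2,3) 0 ''
  9: (3,0) 2 'eb'

n(n+1)/2 = 10·11/2 = 55
Σ LCP = 0 + 1 + 2 + 0 + 1 + 2 + 1 + 1 + 0 + 2 = 10
distinct = 55 − 10 = 45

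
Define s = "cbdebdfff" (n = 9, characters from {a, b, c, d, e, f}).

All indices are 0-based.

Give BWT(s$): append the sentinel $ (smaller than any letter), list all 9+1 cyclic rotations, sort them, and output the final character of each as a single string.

fce$bbdffd

rank  rotation    last
    0  $cbdebdfff  f
    1  bdebdfff$c  c
    2  bdfff$cbde  e
    3  cbdebdfff$  $
    4  debdfff$cb  b
    5  dfff$cbdeb  b
    6  ebdfff$cbd  d
    7  f$cbdebdff  f
    8  ff$cbdebdf  f
    9  fff$cbdebd  d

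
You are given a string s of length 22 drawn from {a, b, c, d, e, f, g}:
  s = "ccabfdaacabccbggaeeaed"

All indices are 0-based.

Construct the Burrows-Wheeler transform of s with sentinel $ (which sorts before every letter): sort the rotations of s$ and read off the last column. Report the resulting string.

ddccaegaacacc$befeaabgb

rank  rotation                 last
    0  $ccabfdaacabccbggaeeaed  d
    1  aacabccbggaeeaed$ccabfd  d
    2  abccbggaeeaed$ccabfdaac  c
    3  abfdaacabccbggaeeaed$cc  c
    4  acabccbggaeeaed$ccabfda  a
    5  aed$ccabfdaacabccbggaee  e
    6  aeeaed$ccabfdaacabccbgg  g
    7  bccbggaeeaed$ccabfdaaca  a
    8  bfdaacabccbggaeeaed$cca  a
    9  bggaeeaed$ccabfdaacabcc  c
   10  cabccbggaeeaed$ccabfdaa  a
   11  cabfdaacabccbggaeeaed$c  c
   12  cbggaeeaed$ccabfdaacabc  c
   13  ccabfdaacabccbggaeeaed$  $
   14  ccbggaeeaed$ccabfdaacab  b
   15  d$ccabfdaacabccbggaeeae  e
   16  daacabccbggaeeaed$ccabf  f
   17  eaed$ccabfdaacabccbggae  e
   18  ed$ccabfdaacabccbggaeea  a
   19  eeaed$ccabfdaacabccbgga  a
   20  fdaacabccbggaeeaed$ccab  b
   21  gaeeaed$ccabfdaacabccbg  g
   22  ggaeeaed$ccabfdaacabccb  b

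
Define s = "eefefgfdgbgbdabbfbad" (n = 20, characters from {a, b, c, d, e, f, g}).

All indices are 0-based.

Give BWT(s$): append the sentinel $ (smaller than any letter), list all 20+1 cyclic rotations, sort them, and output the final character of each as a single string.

rank  rotation               last
    0  $eefefgfdgbgbdabbfbad  d
    1  abbfbad$eefefgfdgbgbd  d
    2  ad$eefefgfdgbgbdabbfb  b
    3  bad$eefefgfdgbgbdabbf  f
    4  bbfbad$eefefgfdgbgbda  a
    5  bdabbfbad$eefefgfdgbg  g
    6  bfbad$eefefgfdgbgbdab  b
    7  bgbdabbfbad$eefefgfdg  g
    8  d$eefefgfdgbgbdabbfba  a
    9  dabbfbad$eefefgfdgbgb  b
   10  dgbgbdabbfbad$eefefgf  f
   11  eefefgfdgbgbdabbfbad$  $
   12  efefgfdgbgbdabbfbad$e  e
   13  efgfdgbgbdabbfbad$eef  f
   14  fbad$eefefgfdgbgbdabb  b
   15  fdgbgbdabbfbad$eefefg  g
   16  fefgfdgbgbdabbfbad$ee  e
   17  fgfdgbgbdabbfbad$eefe  e
   18  gbdabbfbad$eefefgfdgb  b
   19  gbgbdabbfbad$eefefgfd  d
   20  gfdgbgbdabbfbad$eefef  f

ddbfagbgabf$efbgeebdf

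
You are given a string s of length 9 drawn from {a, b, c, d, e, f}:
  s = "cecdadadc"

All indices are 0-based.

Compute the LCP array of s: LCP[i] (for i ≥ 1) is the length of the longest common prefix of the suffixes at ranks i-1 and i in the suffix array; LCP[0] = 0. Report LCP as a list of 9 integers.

[0, 2, 0, 1, 1, 0, 3, 1, 0]

rank→(start, suffix):
  0 → (4, 'adadc')
  1 → (6, 'adc')
  2 → (8, 'c')
  3 → (2, 'cdadadc')
  4 → (0, 'cecdadadc')
  5 → (3, 'dadadc')
  6 → (5, 'dadc')
  7 → (7, 'dc')
  8 → (1, 'ecdadadc')

SA = [4, 6, 8, 2, 0, 3, 5, 7, 1]
rank  pair      lcp
   1  s[4:],s[6:]  2  'ad'
   2  s[6:],s[8:]  0  ''
   3  s[8:],s[2:]  1  'c'
   4  s[2:],s[0:]  1  'c'
   5  s[0:],s[3:]  0  ''
   6  s[3:],s[5:]  3  'dad'
   7  s[5:],s[7:]  1  'd'
   8  s[7:],s[1:]  0  ''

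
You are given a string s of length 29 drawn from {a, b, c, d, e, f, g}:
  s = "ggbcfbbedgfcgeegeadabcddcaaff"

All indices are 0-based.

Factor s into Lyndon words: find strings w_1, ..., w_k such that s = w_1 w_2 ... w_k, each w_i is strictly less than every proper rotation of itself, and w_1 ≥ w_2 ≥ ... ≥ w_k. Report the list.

emit factor 1: 'g' (i=0, period=1)
emit factor 2: 'g' (i=1, period=1)
emit factor 3: 'bcf' (i=2, period=3)
emit factor 4: 'bbedgfcgeege' (i=5, period=12)
emit factor 5: 'ad' (i=17, period=2)
emit factor 6: 'abcddc' (i=19, period=6)
emit factor 7: 'aaff' (i=25, period=4)

["g", "g", "bcf", "bbedgfcgeege", "ad", "abcddc", "aaff"]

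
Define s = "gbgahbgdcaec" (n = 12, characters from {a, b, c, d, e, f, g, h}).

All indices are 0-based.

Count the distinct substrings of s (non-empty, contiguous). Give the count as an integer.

72

sorted suffixes:
  #0 SA[0]=9  'aec'
  #1 SA[1]=3  'ahbgdcaec'
  #2 SA[2]=1  'bgahbgdcaec'
  #3 SA[3]=5  'bgdcaec'
  #4 SA[4]=11  'c'
  #5 SA[5]=8  'caec'
  #6 SA[6]=7  'dcaec'
  #7 SA[7]=10  'ec'
  #8 SA[8]=2  'gahbgdcaec'
  #9 SA[9]=0  'gbgahbgdcaec'
  #10 SA[10]=6  'gdcaec'
  #11 SA[11]=4  'hbgdcaec'

SA = [9, 3, 1, 5, 11, 8, 7, 10, 2, 0, 6, 4]
rank  pair      lcp
   1  s[9:],s[3:]  1  'a'
   2  s[3:],s[1:]  0  ''
   3  s[1:],s[5:]  2  'bg'
   4  s[5:],s[11:]  0  ''
   5  s[11:],s[8:]  1  'c'
   6  s[8:],s[7:]  0  ''
   7  s[7:],s[10:]  0  ''
   8  s[10:],s[2:]  0  ''
   9  s[2:],s[0:]  1  'g'
  10  s[0:],s[6:]  1  'g'
  11  s[6:],s[4:]  0  ''

n(n+1)/2 = 12·13/2 = 78
Σ LCP = 0 + 1 + 0 + 2 + 0 + 1 + 0 + 0 + 0 + 1 + 1 + 0 = 6
distinct = 78 − 6 = 72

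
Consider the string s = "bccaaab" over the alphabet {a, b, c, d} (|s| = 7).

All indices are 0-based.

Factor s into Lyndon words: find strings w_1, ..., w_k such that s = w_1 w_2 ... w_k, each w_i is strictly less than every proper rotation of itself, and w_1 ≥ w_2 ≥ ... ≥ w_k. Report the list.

["bcc", "aaab"]

emit factor 1: 'bcc' (i=0, period=3)
emit factor 2: 'aaab' (i=3, period=4)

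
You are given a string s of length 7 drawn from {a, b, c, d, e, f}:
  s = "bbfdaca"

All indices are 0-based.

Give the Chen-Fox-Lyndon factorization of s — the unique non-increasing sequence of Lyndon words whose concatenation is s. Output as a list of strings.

["bbfd", "ac", "a"]

emit factor 1: 'bbfd' (i=0, period=4)
emit factor 2: 'ac' (i=4, period=2)
emit factor 3: 'a' (i=6, period=1)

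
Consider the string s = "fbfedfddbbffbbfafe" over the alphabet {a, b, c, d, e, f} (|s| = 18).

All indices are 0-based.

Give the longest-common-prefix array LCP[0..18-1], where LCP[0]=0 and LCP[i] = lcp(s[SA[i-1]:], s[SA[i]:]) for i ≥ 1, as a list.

rank | idx | suffix
   0 |  15 | afe
   1 |  12 | bbfafe
   2 |   8 | bbffbbfafe
   3 |  13 | bfafe
   4 |   1 | bfedfddbbffbbfafe
   5 |   9 | bffbbfafe
   6 |   7 | dbbffbbfafe
   7 |   6 | ddbbffbbfafe
   8 |   4 | dfddbbffbbfafe
   9 |  17 | e
  10 |   3 | edfddbbffbbfafe
  11 |  14 | fafe
  12 |  11 | fbbfafe
  13 |   0 | fbfedfddbbffbbfafe
  14 |   5 | fddbbffbbfafe
  15 |  16 | fe
  16 |   2 | fedfddbbffbbfafe
  17 |  10 | ffbbfafe

SA = [15, 12, 8, 13, 1, 9, 7, 6, 4, 17, 3, 14, 11, 0, 5, 16, 2, 10]
i: (SA[i-1],SA[i]) lcp shared
  1: (15,12) 0 ''
  2: (12,8) 3 'bbf'
  3: (8,13) 1 'b'
  4: (13,1) 2 'bf'
  5: (1,9) 2 'bf'
  6: (9,7) 0 ''
  7: (7,6) 1 'd'
  8: (6,4) 1 'd'
  9: (4,17) 0 ''
  10: (17,3) 1 'e'
  11: (3,14) 0 ''
  12: (14,11) 1 'f'
  13: (11,0) 2 'fb'
  14: (0,5) 1 'f'
  15: (5,16) 1 'f'
  16: (16,2) 2 'fe'
  17: (2,10) 1 'f'

[0, 0, 3, 1, 2, 2, 0, 1, 1, 0, 1, 0, 1, 2, 1, 1, 2, 1]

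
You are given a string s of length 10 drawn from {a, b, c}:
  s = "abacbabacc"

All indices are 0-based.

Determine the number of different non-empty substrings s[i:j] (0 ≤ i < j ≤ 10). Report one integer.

sorted suffixes:
  #0 SA[0]=0  'abacbabacc'
  #1 SA[1]=5  'abacc'
  #2 SA[2]=2  'acbabacc'
  #3 SA[3]=7  'acc'
  #4 SA[4]=4  'babacc'
  #5 SA[5]=1  'bacbabacc'
  #6 SA[6]=6  'bacc'
  #7 SA[7]=9  'c'
  #8 SA[8]=3  'cbabacc'
  #9 SA[9]=8  'cc'

SA = [0, 5, 2, 7, 4, 1, 6, 9, 3, 8]
rank  pair      lcp
   1  s[0:],s[5:]  4  'abac'
   2  s[5:],s[2:]  1  'a'
   3  s[2:],s[7:]  2  'ac'
   4  s[7:],s[4:]  0  ''
   5  s[4:],s[1:]  2  'ba'
   6  s[1:],s[6:]  3  'bac'
   7  s[6:],s[9:]  0  ''
   8  s[9:],s[3:]  1  'c'
   9  s[3:],s[8:]  1  'c'

n(n+1)/2 = 10·11/2 = 55
Σ LCP = 0 + 4 + 1 + 2 + 0 + 2 + 3 + 0 + 1 + 1 = 14
distinct = 55 − 14 = 41

41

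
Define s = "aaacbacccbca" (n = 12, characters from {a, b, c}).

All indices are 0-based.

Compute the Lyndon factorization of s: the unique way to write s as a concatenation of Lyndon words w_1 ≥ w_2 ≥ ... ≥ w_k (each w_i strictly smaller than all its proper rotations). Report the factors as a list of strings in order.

emit factor 1: 'aaacbacccbc' (i=0, period=11)
emit factor 2: 'a' (i=11, period=1)

["aaacbacccbc", "a"]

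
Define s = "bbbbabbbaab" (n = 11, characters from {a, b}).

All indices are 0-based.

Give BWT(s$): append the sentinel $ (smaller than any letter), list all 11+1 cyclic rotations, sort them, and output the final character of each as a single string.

rank  rotation      last
    0  $bbbbabbbaab  b
    1  aab$bbbbabbb  b
    2  ab$bbbbabbba  a
    3  abbbaab$bbbb  b
    4  b$bbbbabbbaa  a
    5  baab$bbbbabb  b
    6  babbbaab$bbb  b
    7  bbaab$bbbbab  b
    8  bbabbbaab$bb  b
    9  bbbaab$bbbba  a
   10  bbbabbbaab$b  b
   11  bbbbabbbaab$  $

bbababbbbab$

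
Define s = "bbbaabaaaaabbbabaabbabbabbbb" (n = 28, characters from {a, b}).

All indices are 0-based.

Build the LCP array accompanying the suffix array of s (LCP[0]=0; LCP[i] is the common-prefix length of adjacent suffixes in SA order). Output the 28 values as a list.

[0, 4, 3, 2, 3, 4, 1, 4, 2, 6, 3, 4, 0, 1, 3, 4, 2, 3, 4, 1, 2, 3, 4, 5, 2, 3, 4, 3]

rank | idx | suffix
   0 |   6 | aaaaabbbabaabbabbabbbb
   1 |   7 | aaaabbbabaabbabbabbbb
   2 |   8 | aaabbbabaabbabbabbbb
   3 |   3 | aabaaaaabbbabaabbabbabbbb
   4 |  16 | aabbabbabbbb
   5 |   9 | aabbbabaabbabbabbbb
   6 |   4 | abaaaaabbbabaabbabbabbbb
   7 |  14 | abaabbabbabbbb
   8 |  17 | abbabbabbbb
   9 |  20 | abbabbbb
  10 |  10 | abbbabaabbabbabbbb
  11 |  23 | abbbb
  12 |  27 | b
  13 |   5 | baaaaabbbabaabbabbabbbb
  14 |   2 | baabaaaaabbbabaabbabbabbbb
  15 |  15 | baabbabbabbbb
  16 |  13 | babaabbabbabbbb
  17 |  19 | babbabbbb
  18 |  22 | babbbb
  19 |  26 | bb
  20 |   1 | bbaabaaaaabbbabaabbabbabbbb
  21 |  12 | bbabaabbabbabbbb
  22 |  18 | bbabbabbbb
  23 |  21 | bbabbbb
  24 |  25 | bbb
  25 |   0 | bbbaabaaaaabbbabaabbabbabbbb
  26 |  11 | bbbabaabbabbabbbb
  27 |  24 | bbbb

SA = [6, 7, 8, 3, 16, 9, 4, 14, 17, 20, 10, 23, 27, 5, 2, 15, 13, 19, 22, 26, 1, 12, 18, 21, 25, 0, 11, 24]
[i] adj suffixes → lcp
  [1] 6/7 → 4 ('aaaa')
  [2] 7/8 → 3 ('aaa')
  [3] 8/3 → 2 ('aa')
  [4] 3/16 → 3 ('aab')
  [5] 16/9 → 4 ('aabb')
  [6] 9/4 → 1 ('a')
  [7] 4/14 → 4 ('abaa')
  [8] 14/17 → 2 ('ab')
  [9] 17/20 → 6 ('abbabb')
  [10] 20/10 → 3 ('abb')
  [11] 10/23 → 4 ('abbb')
  [12] 23/27 → 0 ('')
  [13] 27/5 → 1 ('b')
  [14] 5/2 → 3 ('baa')
  [15] 2/15 → 4 ('baab')
  [16] 15/13 → 2 ('ba')
  [17] 13/19 → 3 ('bab')
  [18] 19/22 → 4 ('babb')
  [19] 22/26 → 1 ('b')
  [20] 26/1 → 2 ('bb')
  [21] 1/12 → 3 ('bba')
  [22] 12/18 → 4 ('bbab')
  [23] 18/21 → 5 ('bbabb')
  [24] 21/25 → 2 ('bb')
  [25] 25/0 → 3 ('bbb')
  [26] 0/11 → 4 ('bbba')
  [27] 11/24 → 3 ('bbb')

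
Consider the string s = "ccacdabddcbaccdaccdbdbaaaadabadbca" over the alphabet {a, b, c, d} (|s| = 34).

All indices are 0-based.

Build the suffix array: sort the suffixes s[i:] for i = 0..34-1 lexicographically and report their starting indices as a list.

[33, 22, 23, 24, 27, 5, 11, 15, 2, 25, 29, 21, 10, 28, 31, 19, 6, 32, 1, 9, 0, 12, 16, 3, 13, 17, 26, 4, 14, 20, 30, 18, 8, 7]

sorted suffixes:
  #0 SA[0]=33  'a'
  #1 SA[1]=22  'aaaadabadbca'
  #2 SA[2]=23  'aaadabadbca'
  #3 SA[3]=24  'aadabadbca'
  #4 SA[4]=27  'abadbca'
  #5 SA[5]=5  'abddcbaccdaccdbdbaaaadabadbca'
  #6 SA[6]=11  'accdaccdbdbaaaadabadbca'
  #7 SA[7]=15  'accdbdbaaaadabadbca'
  #8 SA[8]=2  'acdabddcbaccdaccdbdbaaaadabadbca'
  #9 SA[9]=25  'adabadbca'
  #10 SA[10]=29  'adbca'
  #11 SA[11]=21  'baaaadabadbca'
  #12 SA[12]=10  'baccdaccdbdbaaaadabadbca'
  #13 SA[13]=28  'badbca'
  #14 SA[14]=31  'bca'
  #15 SA[15]=19  'bdbaaaadabadbca'
  #16 SA[16]=6  'bddcbaccdaccdbdbaaaadabadbca'
  #17 SA[17]=32  'ca'
  #18 SA[18]=1  'cacdabddcbaccdaccdbdbaaaadabadbca'
  #19 SA[19]=9  'cbaccdaccdbdbaaaadabadbca'
  #20 SA[20]=0  'ccacdabddcbaccdaccdbdbaaaadabadbca'
  #21 SA[21]=12  'ccdaccdbdbaaaadabadbca'
  #22 SA[22]=16  'ccdbdbaaaadabadbca'
  #23 SA[23]=3  'cdabddcbaccdaccdbdbaaaadabadbca'
  #24 SA[24]=13  'cdaccdbdbaaaadabadbca'
  #25 SA[25]=17  'cdbdbaaaadabadbca'
  #26 SA[26]=26  'dabadbca'
  #27 SA[27]=4  'dabddcbaccdaccdbdbaaaadabadbca'
  #28 SA[28]=14  'daccdbdbaaaadabadbca'
  #29 SA[29]=20  'dbaaaadabadbca'
  #30 SA[30]=30  'dbca'
  #31 SA[31]=18  'dbdbaaaadabadbca'
  #32 SA[32]=8  'dcbaccdaccdbdbaaaadabadbca'
  #33 SA[33]=7  'ddcbaccdaccdbdbaaaadabadbca'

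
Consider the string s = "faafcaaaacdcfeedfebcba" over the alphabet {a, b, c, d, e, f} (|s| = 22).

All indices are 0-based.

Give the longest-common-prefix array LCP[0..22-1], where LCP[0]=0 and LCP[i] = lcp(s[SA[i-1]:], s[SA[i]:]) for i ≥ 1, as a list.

[0, 1, 3, 2, 2, 1, 1, 0, 1, 0, 1, 1, 1, 0, 1, 0, 1, 1, 0, 1, 1, 2]

sorted suffixes:
  #0 SA[0]=21  'a'
  #1 SA[1]=5  'aaaacdcfeedfebcba'
  #2 SA[2]=6  'aaacdcfeedfebcba'
  #3 SA[3]=7  'aacdcfeedfebcba'
  #4 SA[4]=1  'aafcaaaacdcfeedfebcba'
  #5 SA[5]=8  'acdcfeedfebcba'
  #6 SA[6]=2  'afcaaaacdcfeedfebcba'
  #7 SA[7]=20  'ba'
  #8 SA[8]=18  'bcba'
  #9 SA[9]=4  'caaaacdcfeedfebcba'
  #10 SA[10]=19  'cba'
  #11 SA[11]=9  'cdcfeedfebcba'
  #12 SA[12]=11  'cfeedfebcba'
  #13 SA[13]=10  'dcfeedfebcba'
  #14 SA[14]=15  'dfebcba'
  #15 SA[15]=17  'ebcba'
  #16 SA[16]=14  'edfebcba'
  #17 SA[17]=13  'eedfebcba'
  #18 SA[18]=0  'faafcaaaacdcfeedfebcba'
  #19 SA[19]=3  'fcaaaacdcfeedfebcba'
  #20 SA[20]=16  'febcba'
  #21 SA[21]=12  'feedfebcba'

SA = [21, 5, 6, 7, 1, 8, 2, 20, 18, 4, 19, 9, 11, 10, 15, 17, 14, 13, 0, 3, 16, 12]
[i] adj suffixes → lcp
  [1] 21/5 → 1 ('a')
  [2] 5/6 → 3 ('aaa')
  [3] 6/7 → 2 ('aa')
  [4] 7/1 → 2 ('aa')
  [5] 1/8 → 1 ('a')
  [6] 8/2 → 1 ('a')
  [7] 2/20 → 0 ('')
  [8] 20/18 → 1 ('b')
  [9] 18/4 → 0 ('')
  [10] 4/19 → 1 ('c')
  [11] 19/9 → 1 ('c')
  [12] 9/11 → 1 ('c')
  [13] 11/10 → 0 ('')
  [14] 10/15 → 1 ('d')
  [15] 15/17 → 0 ('')
  [16] 17/14 → 1 ('e')
  [17] 14/13 → 1 ('e')
  [18] 13/0 → 0 ('')
  [19] 0/3 → 1 ('f')
  [20] 3/16 → 1 ('f')
  [21] 16/12 → 2 ('fe')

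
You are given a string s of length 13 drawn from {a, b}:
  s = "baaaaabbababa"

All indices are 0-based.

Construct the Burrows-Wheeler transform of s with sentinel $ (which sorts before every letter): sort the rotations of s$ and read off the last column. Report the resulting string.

abbaaabbaa$aba

rank  rotation        last
    0  $baaaaabbababa  a
    1  a$baaaaabbabab  b
    2  aaaaabbababa$b  b
    3  aaaabbababa$ba  a
    4  aaabbababa$baa  a
    5  aabbababa$baaa  a
    6  aba$baaaaabbab  b
    7  ababa$baaaaabb  b
    8  abbababa$baaaa  a
    9  ba$baaaaabbaba  a
   10  baaaaabbababa$  $
   11  baba$baaaaabba  a
   12  bababa$baaaaab  b
   13  bbababa$baaaaa  a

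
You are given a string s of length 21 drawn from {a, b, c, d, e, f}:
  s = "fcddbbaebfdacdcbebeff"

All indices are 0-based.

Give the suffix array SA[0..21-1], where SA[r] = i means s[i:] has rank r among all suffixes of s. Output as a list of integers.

rank | idx | suffix
   0 |  11 | acdcbebeff
   1 |   6 | aebfdacdcbebeff
   2 |   5 | baebfdacdcbebeff
   3 |   4 | bbaebfdacdcbebeff
   4 |  15 | bebeff
   5 |  17 | beff
   6 |   8 | bfdacdcbebeff
   7 |  14 | cbebeff
   8 |  12 | cdcbebeff
   9 |   1 | cddbbaebfdacdcbebeff
  10 |  10 | dacdcbebeff
  11 |   3 | dbbaebfdacdcbebeff
  12 |  13 | dcbebeff
  13 |   2 | ddbbaebfdacdcbebeff
  14 |  16 | ebeff
  15 |   7 | ebfdacdcbebeff
  16 |  18 | eff
  17 |  20 | f
  18 |   0 | fcddbbaebfdacdcbebeff
  19 |   9 | fdacdcbebeff
  20 |  19 | ff

[11, 6, 5, 4, 15, 17, 8, 14, 12, 1, 10, 3, 13, 2, 16, 7, 18, 20, 0, 9, 19]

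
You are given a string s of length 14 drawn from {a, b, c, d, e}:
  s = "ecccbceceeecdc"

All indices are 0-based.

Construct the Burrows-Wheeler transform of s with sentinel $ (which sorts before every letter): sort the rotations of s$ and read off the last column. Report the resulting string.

rank  rotation         last
    0  $ecccbceceeecdc  c
    1  bceceeecdc$eccc  c
    2  c$ecccbceceeecd  d
    3  cbceceeecdc$ecc  c
    4  ccbceceeecdc$ec  c
    5  cccbceceeecdc$e  e
    6  cdc$ecccbceceee  e
    7  ceceeecdc$ecccb  b
    8  ceeecdc$ecccbce  e
    9  dc$ecccbceceeec  c
   10  ecccbceceeecdc$  $
   11  ecdc$ecccbcecee  e
   12  eceeecdc$ecccbc  c
   13  eecdc$ecccbcece  e
   14  eeecdc$ecccbcec  c

ccdcceebec$ecec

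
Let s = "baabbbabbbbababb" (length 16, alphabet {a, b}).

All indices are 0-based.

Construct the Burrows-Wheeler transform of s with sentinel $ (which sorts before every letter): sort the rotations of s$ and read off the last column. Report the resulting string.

bbbbabb$bababbbaa

rank  rotation           last
    0  $baabbbabbbbababb  b
    1  aabbbabbbbababb$b  b
    2  ababb$baabbbabbbb  b
    3  abb$baabbbabbbbab  b
    4  abbbabbbbababb$ba  a
    5  abbbbababb$baabbb  b
    6  b$baabbbabbbbabab  b
    7  baabbbabbbbababb$  $
    8  bababb$baabbbabbb  b
    9  babb$baabbbabbbba  a
   10  babbbbababb$baabb  b
   11  bb$baabbbabbbbaba  a
   12  bbababb$baabbbabb  b
   13  bbabbbbababb$baab  b
   14  bbbababb$baabbbab  b
   15  bbbabbbbababb$baa  a
   16  bbbbababb$baabbba  a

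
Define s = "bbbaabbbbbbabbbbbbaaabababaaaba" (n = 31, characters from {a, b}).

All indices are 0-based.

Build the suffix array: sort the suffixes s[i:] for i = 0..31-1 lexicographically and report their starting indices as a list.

[30, 26, 18, 27, 19, 3, 28, 24, 22, 20, 11, 4, 29, 25, 17, 2, 23, 21, 10, 16, 1, 9, 15, 0, 8, 14, 7, 13, 6, 12, 5]

rank | idx | suffix
   0 |  30 | a
   1 |  26 | aaaba
   2 |  18 | aaabababaaaba
   3 |  27 | aaba
   4 |  19 | aabababaaaba
   5 |   3 | aabbbbbbabbbbbbaaabababaaaba
   6 |  28 | aba
   7 |  24 | abaaaba
   8 |  22 | ababaaaba
   9 |  20 | abababaaaba
  10 |  11 | abbbbbbaaabababaaaba
  11 |   4 | abbbbbbabbbbbbaaabababaaaba
  12 |  29 | ba
  13 |  25 | baaaba
  14 |  17 | baaabababaaaba
  15 |   2 | baabbbbbbabbbbbbaaabababaaaba
  16 |  23 | babaaaba
  17 |  21 | bababaaaba
  18 |  10 | babbbbbbaaabababaaaba
  19 |  16 | bbaaabababaaaba
  20 |   1 | bbaabbbbbbabbbbbbaaabababaaaba
  21 |   9 | bbabbbbbbaaabababaaaba
  22 |  15 | bbbaaabababaaaba
  23 |   0 | bbbaabbbbbbabbbbbbaaabababaaaba
  24 |   8 | bbbabbbbbbaaabababaaaba
  25 |  14 | bbbbaaabababaaaba
  26 |   7 | bbbbabbbbbbaaabababaaaba
  27 |  13 | bbbbbaaabababaaaba
  28 |   6 | bbbbbabbbbbbaaabababaaaba
  29 |  12 | bbbbbbaaabababaaaba
  30 |   5 | bbbbbbabbbbbbaaabababaaaba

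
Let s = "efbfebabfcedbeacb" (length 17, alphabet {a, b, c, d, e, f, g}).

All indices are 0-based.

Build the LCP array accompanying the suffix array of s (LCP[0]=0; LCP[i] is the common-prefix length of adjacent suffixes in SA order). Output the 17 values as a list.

[0, 1, 0, 1, 1, 1, 2, 0, 1, 0, 0, 1, 1, 1, 0, 1, 1]

sorted suffixes:
  #0 SA[0]=6  'abfcedbeacb'
  #1 SA[1]=14  'acb'
  #2 SA[2]=16  'b'
  #3 SA[3]=5  'babfcedbeacb'
  #4 SA[4]=12  'beacb'
  #5 SA[5]=7  'bfcedbeacb'
  #6 SA[6]=2  'bfebabfcedbeacb'
  #7 SA[7]=15  'cb'
  #8 SA[8]=9  'cedbeacb'
  #9 SA[9]=11  'dbeacb'
  #10 SA[10]=13  'eacb'
  #11 SA[11]=4  'ebabfcedbeacb'
  #12 SA[12]=10  'edbeacb'
  #13 SA[13]=0  'efbfebabfcedbeacb'
  #14 SA[14]=1  'fbfebabfcedbeacb'
  #15 SA[15]=8  'fcedbeacb'
  #16 SA[16]=3  'febabfcedbeacb'

SA = [6, 14, 16, 5, 12, 7, 2, 15, 9, 11, 13, 4, 10, 0, 1, 8, 3]
[i] adj suffixes → lcp
  [1] 6/14 → 1 ('a')
  [2] 14/16 → 0 ('')
  [3] 16/5 → 1 ('b')
  [4] 5/12 → 1 ('b')
  [5] 12/7 → 1 ('b')
  [6] 7/2 → 2 ('bf')
  [7] 2/15 → 0 ('')
  [8] 15/9 → 1 ('c')
  [9] 9/11 → 0 ('')
  [10] 11/13 → 0 ('')
  [11] 13/4 → 1 ('e')
  [12] 4/10 → 1 ('e')
  [13] 10/0 → 1 ('e')
  [14] 0/1 → 0 ('')
  [15] 1/8 → 1 ('f')
  [16] 8/3 → 1 ('f')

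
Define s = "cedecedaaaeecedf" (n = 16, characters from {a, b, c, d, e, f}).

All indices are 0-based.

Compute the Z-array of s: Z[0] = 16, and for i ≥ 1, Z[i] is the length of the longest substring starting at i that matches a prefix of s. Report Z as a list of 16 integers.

[16, 0, 0, 0, 3, 0, 0, 0, 0, 0, 0, 0, 3, 0, 0, 0]

Z[0]=16
i=1: fresh scan; Z[1]=0
i=2: fresh scan; Z[2]=0
i=3: fresh scan; Z[3]=0
i=4: fresh scan; Z[4]=3 grow→box=[4,7)
i=5: min(r-i=2, Z[1]=0)=0; Z[5]=0
i=6: min(r-i=1, Z[2]=0)=0; Z[6]=0
i=7: fresh scan; Z[7]=0
i=8: fresh scan; Z[8]=0
i=9: fresh scan; Z[9]=0
i=10: fresh scan; Z[10]=0
i=11: fresh scan; Z[11]=0
i=12: fresh scan; Z[12]=3 grow→box=[12,15)
i=13: min(r-i=2, Z[1]=0)=0; Z[13]=0
i=14: min(r-i=1, Z[2]=0)=0; Z[14]=0
i=15: fresh scan; Z[15]=0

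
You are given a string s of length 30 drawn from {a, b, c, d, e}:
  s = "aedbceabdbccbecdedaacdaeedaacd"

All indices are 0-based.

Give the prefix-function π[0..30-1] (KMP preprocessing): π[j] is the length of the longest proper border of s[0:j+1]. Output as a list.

π[0] = 0
j=1 s[j]='e': π[1]=0 (border '')
j=2 s[j]='d': π[2]=0 (border '')
j=3 s[j]='b': π[3]=0 (border '')
j=4 s[j]='c': π[4]=0 (border '')
j=5 s[j]='e': π[5]=0 (border '')
j=6 s[j]='a': π[6]=1 (border 'a')
j=7 s[j]='b': k: 1→0; π[7]=0 (border '')
j=8 s[j]='d': π[8]=0 (border '')
j=9 s[j]='b': π[9]=0 (border '')
j=10 s[j]='c': π[10]=0 (border '')
j=11 s[j]='c': π[11]=0 (border '')
j=12 s[j]='b': π[12]=0 (border '')
j=13 s[j]='e': π[13]=0 (border '')
j=14 s[j]='c': π[14]=0 (border '')
j=15 s[j]='d': π[15]=0 (border '')
j=16 s[j]='e': π[16]=0 (border '')
j=17 s[j]='d': π[17]=0 (border '')
j=18 s[j]='a': π[18]=1 (border 'a')
j=19 s[j]='a': k: 1→0; π[19]=1 (border 'a')
j=20 s[j]='c': k: 1→0; π[20]=0 (border '')
j=21 s[j]='d': π[21]=0 (border '')
j=22 s[j]='a': π[22]=1 (border 'a')
j=23 s[j]='e': π[23]=2 (border 'ae')
j=24 s[j]='e': k: 2→0; π[24]=0 (border '')
j=25 s[j]='d': π[25]=0 (border '')
j=26 s[j]='a': π[26]=1 (border 'a')
j=27 s[j]='a': k: 1→0; π[27]=1 (border 'a')
j=28 s[j]='c': k: 1→0; π[28]=0 (border '')
j=29 s[j]='d': π[29]=0 (border '')

[0, 0, 0, 0, 0, 0, 1, 0, 0, 0, 0, 0, 0, 0, 0, 0, 0, 0, 1, 1, 0, 0, 1, 2, 0, 0, 1, 1, 0, 0]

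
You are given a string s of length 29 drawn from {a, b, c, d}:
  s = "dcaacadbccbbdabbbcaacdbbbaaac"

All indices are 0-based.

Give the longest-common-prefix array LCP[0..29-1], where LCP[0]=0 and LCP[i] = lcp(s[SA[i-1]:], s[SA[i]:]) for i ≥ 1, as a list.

[0, 2, 3, 3, 1, 1, 2, 2, 1, 0, 1, 2, 3, 2, 2, 1, 2, 1, 0, 1, 4, 2, 1, 1, 1, 0, 1, 2, 1]

sorted suffixes:
  #0 SA[0]=25  'aaac'
  #1 SA[1]=26  'aac'
  #2 SA[2]=2  'aacadbccbbdabbbcaacdbbbaaac'
  #3 SA[3]=18  'aacdbbbaaac'
  #4 SA[4]=13  'abbbcaacdbbbaaac'
  #5 SA[5]=27  'ac'
  #6 SA[6]=3  'acadbccbbdabbbcaacdbbbaaac'
  #7 SA[7]=19  'acdbbbaaac'
  #8 SA[8]=5  'adbccbbdabbbcaacdbbbaaac'
  #9 SA[9]=24  'baaac'
  #10 SA[10]=23  'bbaaac'
  #11 SA[11]=22  'bbbaaac'
  #12 SA[12]=14  'bbbcaacdbbbaaac'
  #13 SA[13]=15  'bbcaacdbbbaaac'
  #14 SA[14]=10  'bbdabbbcaacdbbbaaac'
  #15 SA[15]=16  'bcaacdbbbaaac'
  #16 SA[16]=7  'bccbbdabbbcaacdbbbaaac'
  #17 SA[17]=11  'bdabbbcaacdbbbaaac'
  #18 SA[18]=28  'c'
  #19 SA[19]=1  'caacadbccbbdabbbcaacdbbbaaac'
  #20 SA[20]=17  'caacdbbbaaac'
  #21 SA[21]=4  'cadbccbbdabbbcaacdbbbaaac'
  #22 SA[22]=9  'cbbdabbbcaacdbbbaaac'
  #23 SA[23]=8  'ccbbdabbbcaacdbbbaaac'
  #24 SA[24]=20  'cdbbbaaac'
  #25 SA[25]=12  'dabbbcaacdbbbaaac'
  #26 SA[26]=21  'dbbbaaac'
  #27 SA[27]=6  'dbccbbdabbbcaacdbbbaaac'
  #28 SA[28]=0  'dcaacadbccbbdabbbcaacdbbbaaac'

SA = [25, 26, 2, 18, 13, 27, 3, 19, 5, 24, 23, 22, 14, 15, 10, 16, 7, 11, 28, 1, 17, 4, 9, 8, 20, 12, 21, 6, 0]
rank  pair      lcp
   1  s[25:],s[26:]  2  'aa'
   2  s[26:],s[2:]  3  'aac'
   3  s[2:],s[18:]  3  'aac'
   4  s[18:],s[13:]  1  'a'
   5  s[13:],s[27:]  1  'a'
   6  s[27:],s[3:]  2  'ac'
   7  s[3:],s[19:]  2  'ac'
   8  s[19:],s[5:]  1  'a'
   9  s[5:],s[24:]  0  ''
  10  s[24:],s[23:]  1  'b'
  11  s[23:],s[22:]  2  'bb'
  12  s[22:],s[14:]  3  'bbb'
  13  s[14:],s[15:]  2  'bb'
  14  s[15:],s[10:]  2  'bb'
  15  s[10:],s[16:]  1  'b'
  16  s[16:],s[7:]  2  'bc'
  17  s[7:],s[11:]  1  'b'
  18  s[11:],s[28:]  0  ''
  19  s[28:],s[1:]  1  'c'
  20  s[1:],s[17:]  4  'caac'
  21  s[17:],s[4:]  2  'ca'
  22  s[4:],s[9:]  1  'c'
  23  s[9:],s[8:]  1  'c'
  24  s[8:],s[20:]  1  'c'
  25  s[20:],s[12:]  0  ''
  26  s[12:],s[21:]  1  'd'
  27  s[21:],s[6:]  2  'db'
  28  s[6:],s[0:]  1  'd'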